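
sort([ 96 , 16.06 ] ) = [ 16.06 , 96 ] 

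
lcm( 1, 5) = 5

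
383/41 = 383/41=9.34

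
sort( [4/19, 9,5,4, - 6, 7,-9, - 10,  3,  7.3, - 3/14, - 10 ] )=[-10, -10, - 9,  -  6, - 3/14,4/19,3,4, 5,7,7.3,9] 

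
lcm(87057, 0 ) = 0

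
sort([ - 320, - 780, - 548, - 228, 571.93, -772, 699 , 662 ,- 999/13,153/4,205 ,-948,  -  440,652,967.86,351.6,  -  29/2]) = [  -  948, - 780, - 772,- 548,-440 ,-320 , - 228, - 999/13, - 29/2, 153/4,205, 351.6, 571.93,  652, 662,699,967.86] 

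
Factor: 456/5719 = 2^3  *3^1*  7^( - 1)*43^ ( - 1) = 24/301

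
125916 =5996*21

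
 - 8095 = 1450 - 9545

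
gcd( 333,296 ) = 37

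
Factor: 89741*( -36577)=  - 3282456557=   - 43^1*79^1*463^1 *2087^1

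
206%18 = 8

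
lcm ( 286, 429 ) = 858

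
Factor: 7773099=3^1*1277^1*2029^1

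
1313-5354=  -4041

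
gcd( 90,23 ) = 1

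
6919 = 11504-4585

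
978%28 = 26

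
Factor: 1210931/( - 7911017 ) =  - 113^(-1 )*467^1*2593^1*70009^( - 1 ) 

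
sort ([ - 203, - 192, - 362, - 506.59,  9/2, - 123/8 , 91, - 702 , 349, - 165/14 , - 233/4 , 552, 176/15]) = [ - 702,-506.59, - 362, - 203,-192, - 233/4,-123/8,-165/14, 9/2,176/15, 91, 349, 552 ] 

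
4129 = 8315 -4186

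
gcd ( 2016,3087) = 63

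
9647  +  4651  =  14298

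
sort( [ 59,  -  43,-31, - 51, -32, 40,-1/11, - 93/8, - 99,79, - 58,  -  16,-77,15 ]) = [  -  99,-77, - 58,-51, - 43,-32, -31,  -  16 ,  -  93/8, - 1/11,15 , 40, 59,79] 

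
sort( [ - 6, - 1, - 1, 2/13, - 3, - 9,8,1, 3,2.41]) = [ -9, - 6, - 3, - 1, - 1, 2/13, 1, 2.41 , 3,  8 ] 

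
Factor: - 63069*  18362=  - 1158072978 = -2^1*3^1 * 9181^1*21023^1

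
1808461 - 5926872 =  - 4118411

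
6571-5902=669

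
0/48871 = 0 = 0.00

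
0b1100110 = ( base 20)52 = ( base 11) 93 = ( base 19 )57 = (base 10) 102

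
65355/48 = 1361 + 9/16=1361.56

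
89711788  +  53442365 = 143154153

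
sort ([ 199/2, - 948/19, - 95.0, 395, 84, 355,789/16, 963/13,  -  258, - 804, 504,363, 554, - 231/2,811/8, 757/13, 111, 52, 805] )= [ -804, -258, - 231/2,  -  95.0, - 948/19,789/16, 52,757/13,963/13, 84, 199/2, 811/8,111, 355, 363,  395, 504, 554, 805] 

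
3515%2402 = 1113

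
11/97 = 11/97  =  0.11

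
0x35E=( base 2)1101011110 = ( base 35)OM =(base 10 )862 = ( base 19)277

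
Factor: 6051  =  3^1*2017^1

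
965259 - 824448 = 140811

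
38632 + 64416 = 103048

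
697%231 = 4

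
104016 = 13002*8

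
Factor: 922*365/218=168265/109 = 5^1*73^1 *109^(-1)*  461^1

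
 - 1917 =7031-8948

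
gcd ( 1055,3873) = 1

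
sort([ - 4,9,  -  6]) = [-6,  -  4,9] 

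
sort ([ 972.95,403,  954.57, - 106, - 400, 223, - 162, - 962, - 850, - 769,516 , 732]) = [ - 962, - 850, - 769 , - 400,  -  162,-106, 223, 403,516,732, 954.57, 972.95]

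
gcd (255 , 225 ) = 15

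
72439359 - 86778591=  - 14339232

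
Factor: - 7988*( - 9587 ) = 76580956 = 2^2*1997^1 * 9587^1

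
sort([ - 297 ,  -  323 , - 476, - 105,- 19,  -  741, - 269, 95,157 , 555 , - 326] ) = [-741, - 476  , - 326 ,-323, - 297, - 269,  -  105, - 19, 95, 157, 555 ] 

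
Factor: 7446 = 2^1*3^1 * 17^1*73^1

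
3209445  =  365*8793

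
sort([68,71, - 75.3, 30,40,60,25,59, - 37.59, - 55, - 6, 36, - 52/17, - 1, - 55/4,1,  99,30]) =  [ - 75.3 ,-55, - 37.59, - 55/4, - 6,  -  52/17, - 1,1,25,30,30, 36,40, 59,60,68,71,  99]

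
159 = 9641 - 9482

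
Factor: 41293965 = 3^1*5^1*47^1*58573^1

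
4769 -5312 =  - 543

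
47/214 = 47/214 = 0.22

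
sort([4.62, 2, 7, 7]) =[ 2, 4.62,  7,7]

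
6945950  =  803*8650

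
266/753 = 266/753 = 0.35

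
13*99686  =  1295918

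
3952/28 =141 + 1/7 = 141.14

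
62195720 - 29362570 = 32833150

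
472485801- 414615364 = 57870437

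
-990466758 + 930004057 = - 60462701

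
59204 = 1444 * 41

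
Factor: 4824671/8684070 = 2^ ( - 1)*3^( - 1)*5^( - 1 )*289469^(-1) * 4824671^1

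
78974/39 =2024+38/39  =  2024.97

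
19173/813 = 23 + 158/271=23.58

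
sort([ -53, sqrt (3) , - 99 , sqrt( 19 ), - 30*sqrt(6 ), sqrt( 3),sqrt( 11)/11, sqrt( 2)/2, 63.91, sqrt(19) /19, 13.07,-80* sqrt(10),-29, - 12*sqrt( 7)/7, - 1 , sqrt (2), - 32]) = [ - 80*sqrt( 10 ),- 99, - 30 * sqrt(6 ), - 53, - 32,-29, - 12*sqrt(7)/7, - 1,sqrt(19)/19, sqrt(11)/11, sqrt (2) /2, sqrt(2),sqrt (3), sqrt( 3),sqrt(19),13.07,63.91 ] 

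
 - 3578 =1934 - 5512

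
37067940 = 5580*6643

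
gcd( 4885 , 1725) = 5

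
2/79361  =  2/79361 = 0.00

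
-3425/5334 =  - 1 + 1909/5334 = - 0.64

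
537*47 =25239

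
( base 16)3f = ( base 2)111111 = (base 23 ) 2H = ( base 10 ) 63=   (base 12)53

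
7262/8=907  +  3/4 = 907.75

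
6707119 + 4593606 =11300725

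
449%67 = 47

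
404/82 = 202/41 = 4.93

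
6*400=2400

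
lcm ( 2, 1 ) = 2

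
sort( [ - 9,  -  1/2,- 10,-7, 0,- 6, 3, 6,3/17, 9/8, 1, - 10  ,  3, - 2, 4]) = [ - 10, - 10, -9, - 7,  -  6, - 2, - 1/2,0,3/17,  1,9/8, 3,  3, 4,  6] 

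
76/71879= 76/71879 = 0.00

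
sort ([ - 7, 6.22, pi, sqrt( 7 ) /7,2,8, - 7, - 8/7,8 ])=[  -  7, - 7, - 8/7, sqrt(7 )/7, 2,pi, 6.22, 8, 8] 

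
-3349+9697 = 6348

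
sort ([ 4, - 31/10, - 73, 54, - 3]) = [ - 73, - 31/10, - 3,4, 54 ] 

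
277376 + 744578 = 1021954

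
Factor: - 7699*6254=  -  48149546 = - 2^1 * 53^1*59^1*7699^1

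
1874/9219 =1874/9219 = 0.20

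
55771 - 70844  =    -  15073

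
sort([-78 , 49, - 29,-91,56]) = [ - 91  , - 78, - 29,49, 56]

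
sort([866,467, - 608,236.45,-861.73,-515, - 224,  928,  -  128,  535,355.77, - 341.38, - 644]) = [ - 861.73, - 644, - 608 , - 515, -341.38,  -  224, - 128,236.45,355.77,467  ,  535,866, 928 ] 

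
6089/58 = 6089/58 = 104.98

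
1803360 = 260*6936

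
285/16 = 17 + 13/16=   17.81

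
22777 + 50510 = 73287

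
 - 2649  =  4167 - 6816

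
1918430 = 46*41705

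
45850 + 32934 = 78784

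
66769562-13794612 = 52974950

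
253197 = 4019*63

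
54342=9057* 6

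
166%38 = 14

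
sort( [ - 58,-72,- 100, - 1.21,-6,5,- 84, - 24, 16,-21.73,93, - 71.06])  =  [ - 100, - 84, - 72, - 71.06, - 58,-24,-21.73, - 6, - 1.21, 5, 16, 93]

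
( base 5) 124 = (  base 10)39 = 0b100111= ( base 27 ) 1C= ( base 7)54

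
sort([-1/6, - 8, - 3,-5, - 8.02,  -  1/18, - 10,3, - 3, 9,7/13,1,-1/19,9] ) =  [- 10, - 8.02, - 8,-5,-3,-3, - 1/6, - 1/18,- 1/19, 7/13, 1 , 3, 9,9 ] 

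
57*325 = 18525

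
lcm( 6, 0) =0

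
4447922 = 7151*622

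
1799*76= 136724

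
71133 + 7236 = 78369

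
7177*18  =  129186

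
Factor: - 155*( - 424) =2^3 * 5^1* 31^1*53^1 = 65720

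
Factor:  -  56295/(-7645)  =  81/11 = 3^4*11^( - 1) 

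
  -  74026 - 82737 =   -  156763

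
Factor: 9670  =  2^1*5^1*967^1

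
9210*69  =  635490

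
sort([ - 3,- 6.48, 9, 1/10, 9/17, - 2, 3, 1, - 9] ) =[ - 9, - 6.48, - 3, - 2,1/10, 9/17, 1, 3, 9] 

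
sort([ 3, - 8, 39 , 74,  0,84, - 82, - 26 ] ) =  [ - 82, - 26, - 8 , 0, 3, 39,74, 84 ]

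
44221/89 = 44221/89 = 496.87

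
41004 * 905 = 37108620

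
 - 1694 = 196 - 1890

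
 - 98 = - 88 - 10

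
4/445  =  4/445 = 0.01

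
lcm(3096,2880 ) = 123840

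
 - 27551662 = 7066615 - 34618277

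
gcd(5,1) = 1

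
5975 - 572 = 5403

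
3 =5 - 2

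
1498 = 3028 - 1530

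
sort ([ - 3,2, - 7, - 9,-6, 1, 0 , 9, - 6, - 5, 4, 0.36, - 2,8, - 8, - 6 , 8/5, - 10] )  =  [  -  10, - 9,-8, - 7, - 6,-6, - 6, - 5, - 3 , - 2 , 0, 0.36, 1, 8/5, 2, 4, 8,9]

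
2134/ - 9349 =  - 1 + 7215/9349 = -0.23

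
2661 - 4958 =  - 2297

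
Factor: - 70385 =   -  5^1*7^1 * 2011^1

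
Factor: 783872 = 2^9*1531^1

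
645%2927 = 645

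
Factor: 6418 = 2^1*3209^1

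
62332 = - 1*(-62332)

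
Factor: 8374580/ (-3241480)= - 2^( - 1)*11^( - 1 ) * 37^1 * 53^( - 1 ) * 139^( - 1)*11317^1 =- 418729/162074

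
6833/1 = 6833 = 6833.00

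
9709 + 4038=13747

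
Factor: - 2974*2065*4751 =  - 2^1*5^1*7^1*59^1*1487^1*4751^1 = - 29177363810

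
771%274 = 223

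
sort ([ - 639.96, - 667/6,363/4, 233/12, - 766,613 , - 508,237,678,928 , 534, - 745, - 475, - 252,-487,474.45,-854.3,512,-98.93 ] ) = [ - 854.3, - 766, - 745, - 639.96, - 508,-487,-475, - 252, - 667/6,-98.93, 233/12,363/4,237,474.45, 512 , 534,613,678,928 ] 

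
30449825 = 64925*469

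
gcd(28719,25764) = 3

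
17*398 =6766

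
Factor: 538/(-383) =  - 2^1*269^1*383^( - 1)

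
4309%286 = 19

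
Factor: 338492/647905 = 2^2*5^ (-1)*7^2 * 11^1*157^1  *129581^( - 1)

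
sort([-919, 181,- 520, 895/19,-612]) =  [- 919,-612,-520, 895/19,181] 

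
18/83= 18/83= 0.22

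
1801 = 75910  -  74109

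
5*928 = 4640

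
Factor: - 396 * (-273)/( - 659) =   -  2^2* 3^3 * 7^1*11^1*13^1*659^(-1 ) = - 108108/659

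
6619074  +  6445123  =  13064197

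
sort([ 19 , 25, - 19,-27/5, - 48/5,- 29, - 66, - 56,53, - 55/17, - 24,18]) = [ - 66, - 56, - 29, - 24, - 19, - 48/5, - 27/5, - 55/17,18, 19,25,53]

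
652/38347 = 652/38347 = 0.02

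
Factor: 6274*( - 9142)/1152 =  - 2^ ( - 5 )*3^( - 2 )*7^1  *  653^1 * 3137^1 = -14339227/288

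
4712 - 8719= -4007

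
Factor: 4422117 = 3^1 *7^1*19^1*11083^1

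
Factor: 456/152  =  3  =  3^1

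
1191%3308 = 1191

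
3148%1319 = 510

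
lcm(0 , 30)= 0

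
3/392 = 3/392 = 0.01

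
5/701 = 5/701 = 0.01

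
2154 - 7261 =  - 5107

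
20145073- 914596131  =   - 894451058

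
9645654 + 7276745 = 16922399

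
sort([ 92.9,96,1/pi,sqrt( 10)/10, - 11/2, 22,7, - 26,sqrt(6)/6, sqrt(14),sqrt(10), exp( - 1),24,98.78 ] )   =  [ - 26, - 11/2,sqrt(10) /10,  1/pi, exp(  -  1),sqrt(6) /6,sqrt( 10 ),sqrt(14),7,22, 24,92.9, 96, 98.78]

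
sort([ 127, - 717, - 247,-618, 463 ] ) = [ - 717, - 618, - 247, 127 , 463 ]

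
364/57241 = 364/57241=0.01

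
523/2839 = 523/2839 = 0.18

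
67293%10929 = 1719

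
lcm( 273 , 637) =1911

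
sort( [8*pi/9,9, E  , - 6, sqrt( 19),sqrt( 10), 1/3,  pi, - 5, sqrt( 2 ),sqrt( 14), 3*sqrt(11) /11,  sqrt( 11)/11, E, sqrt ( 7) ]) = [ - 6, - 5,sqrt(11)/11, 1/3, 3*sqrt( 11)/11, sqrt( 2), sqrt(7 ) , E,E,8*pi/9, pi,sqrt ( 10),sqrt( 14)  ,  sqrt( 19),9]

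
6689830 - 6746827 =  - 56997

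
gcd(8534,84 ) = 2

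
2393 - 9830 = -7437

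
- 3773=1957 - 5730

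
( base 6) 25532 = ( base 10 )3872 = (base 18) bh2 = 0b111100100000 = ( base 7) 14201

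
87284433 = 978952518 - 891668085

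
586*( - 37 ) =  - 21682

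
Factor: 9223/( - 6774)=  - 2^( - 1 )*3^( - 1)*23^1*401^1*1129^(-1)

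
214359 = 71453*3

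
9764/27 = 9764/27 = 361.63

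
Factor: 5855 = 5^1*1171^1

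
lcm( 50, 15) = 150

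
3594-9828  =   - 6234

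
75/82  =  75/82 = 0.91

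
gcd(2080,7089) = 1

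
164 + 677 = 841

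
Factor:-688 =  - 2^4*43^1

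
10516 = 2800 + 7716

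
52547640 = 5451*9640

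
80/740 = 4/37 =0.11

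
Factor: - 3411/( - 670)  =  2^( - 1 )*3^2* 5^(-1 ) * 67^(- 1) * 379^1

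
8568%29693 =8568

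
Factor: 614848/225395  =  832/305 = 2^6*5^( - 1 ) * 13^1*61^( - 1)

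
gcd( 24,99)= 3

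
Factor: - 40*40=-2^6*5^2 = - 1600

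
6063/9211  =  6063/9211 = 0.66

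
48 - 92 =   -  44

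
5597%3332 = 2265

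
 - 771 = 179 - 950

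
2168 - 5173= - 3005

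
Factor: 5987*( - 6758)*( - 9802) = 2^2*13^2*29^1*  31^1*109^1*5987^1 = 396590351092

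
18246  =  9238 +9008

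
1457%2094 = 1457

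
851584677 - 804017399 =47567278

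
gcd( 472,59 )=59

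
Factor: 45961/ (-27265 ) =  - 59/35 = - 5^( - 1)*7^( - 1 )*59^1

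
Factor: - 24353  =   - 7^3*71^1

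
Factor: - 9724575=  - 3^1*5^2*7^1*18523^1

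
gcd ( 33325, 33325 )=33325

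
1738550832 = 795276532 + 943274300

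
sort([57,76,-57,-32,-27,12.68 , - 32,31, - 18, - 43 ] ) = [  -  57, - 43,  -  32,-32,-27,-18,12.68,31,57,76]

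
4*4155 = 16620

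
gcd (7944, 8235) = 3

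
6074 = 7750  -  1676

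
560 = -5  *( -112) 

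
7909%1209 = 655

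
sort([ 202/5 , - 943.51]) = [ - 943.51,202/5]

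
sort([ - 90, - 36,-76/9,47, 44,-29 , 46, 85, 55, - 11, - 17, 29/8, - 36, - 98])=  [ - 98, - 90, - 36, - 36, - 29, - 17, - 11, - 76/9, 29/8,44,46 , 47,55,  85]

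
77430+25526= 102956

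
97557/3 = 32519=   32519.00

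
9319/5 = 9319/5 = 1863.80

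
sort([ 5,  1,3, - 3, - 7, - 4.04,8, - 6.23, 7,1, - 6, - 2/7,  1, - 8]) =[ - 8, - 7, - 6.23, - 6, - 4.04, - 3, - 2/7, 1, 1,  1 , 3, 5,7, 8 ] 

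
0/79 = 0 = 0.00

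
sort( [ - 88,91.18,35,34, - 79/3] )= [ - 88,-79/3,  34,35, 91.18]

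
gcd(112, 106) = 2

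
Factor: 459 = 3^3 * 17^1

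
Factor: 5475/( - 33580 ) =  - 15/92 = - 2^( - 2 )*3^1*5^1*23^( - 1)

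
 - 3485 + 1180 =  - 2305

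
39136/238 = 19568/119 = 164.44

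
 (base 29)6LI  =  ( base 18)H93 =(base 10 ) 5673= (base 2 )1011000101001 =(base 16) 1629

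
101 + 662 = 763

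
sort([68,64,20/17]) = [ 20/17,64,68 ]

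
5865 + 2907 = 8772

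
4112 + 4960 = 9072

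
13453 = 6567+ 6886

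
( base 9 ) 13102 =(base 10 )8831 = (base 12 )513b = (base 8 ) 21177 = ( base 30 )9ob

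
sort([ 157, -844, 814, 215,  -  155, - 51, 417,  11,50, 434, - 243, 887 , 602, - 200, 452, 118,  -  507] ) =[  -  844 ,-507, - 243 , -200 ,-155,-51, 11, 50,118,157,215, 417,434,452,  602  ,  814,887 ] 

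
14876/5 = 14876/5 = 2975.20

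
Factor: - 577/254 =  - 2^( -1 )*127^( - 1)*577^1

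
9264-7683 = 1581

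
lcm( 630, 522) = 18270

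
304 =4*76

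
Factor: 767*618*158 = 74892948  =  2^2 * 3^1*13^1*59^1*79^1*103^1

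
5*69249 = 346245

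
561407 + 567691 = 1129098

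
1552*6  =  9312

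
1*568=568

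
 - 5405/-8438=5405/8438 = 0.64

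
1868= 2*934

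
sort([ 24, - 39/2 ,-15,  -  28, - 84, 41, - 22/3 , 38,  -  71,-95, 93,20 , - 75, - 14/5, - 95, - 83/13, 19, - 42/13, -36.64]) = [ - 95, - 95, - 84, - 75, - 71, - 36.64, - 28,-39/2, - 15, -22/3, - 83/13, - 42/13, -14/5, 19 , 20,24 , 38, 41, 93] 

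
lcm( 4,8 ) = 8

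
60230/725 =12046/145 = 83.08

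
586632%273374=39884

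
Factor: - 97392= - 2^4*3^1* 2029^1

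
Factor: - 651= - 3^1 * 7^1 * 31^1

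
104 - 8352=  - 8248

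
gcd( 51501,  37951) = 1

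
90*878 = 79020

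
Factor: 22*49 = 2^1*7^2*11^1 =1078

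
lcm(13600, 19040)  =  95200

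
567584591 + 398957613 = 966542204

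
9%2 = 1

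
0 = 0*892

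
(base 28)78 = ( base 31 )6i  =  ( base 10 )204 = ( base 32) 6c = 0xcc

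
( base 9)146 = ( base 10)123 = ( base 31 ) 3U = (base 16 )7b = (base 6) 323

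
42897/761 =42897/761 = 56.37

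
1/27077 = 1/27077 = 0.00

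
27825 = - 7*( -3975)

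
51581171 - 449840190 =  - 398259019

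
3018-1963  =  1055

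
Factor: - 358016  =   - 2^7  *  2797^1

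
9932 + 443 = 10375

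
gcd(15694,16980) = 2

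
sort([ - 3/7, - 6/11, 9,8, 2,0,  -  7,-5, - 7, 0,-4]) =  [-7,  -  7,  -  5, -4,  -  6/11,-3/7,0, 0, 2,8,  9] 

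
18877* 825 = 15573525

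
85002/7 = 12143 + 1/7 = 12143.14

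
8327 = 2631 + 5696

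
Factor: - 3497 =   -  13^1 * 269^1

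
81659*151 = 12330509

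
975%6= 3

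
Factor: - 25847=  - 25847^1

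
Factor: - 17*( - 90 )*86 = 131580= 2^2 * 3^2*5^1*17^1 *43^1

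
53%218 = 53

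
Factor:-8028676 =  -2^2* 359^1 * 5591^1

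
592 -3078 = - 2486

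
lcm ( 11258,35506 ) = 461578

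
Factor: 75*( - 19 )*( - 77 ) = 3^1*5^2*7^1 * 11^1*19^1 = 109725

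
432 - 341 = 91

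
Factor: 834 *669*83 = 46309518= 2^1*3^2 * 83^1* 139^1*223^1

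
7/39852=7/39852 = 0.00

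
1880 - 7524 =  - 5644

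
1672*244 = 407968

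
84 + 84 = 168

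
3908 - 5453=-1545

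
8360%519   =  56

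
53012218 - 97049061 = - 44036843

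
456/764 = 114/191 = 0.60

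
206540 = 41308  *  5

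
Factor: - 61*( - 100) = 2^2 * 5^2*61^1 = 6100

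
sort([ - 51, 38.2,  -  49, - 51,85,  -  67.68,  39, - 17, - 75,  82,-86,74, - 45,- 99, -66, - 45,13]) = [ - 99,- 86,- 75, - 67.68,- 66 ,-51, - 51, - 49, - 45, -45 , - 17  ,  13,  38.2 , 39, 74,  82, 85] 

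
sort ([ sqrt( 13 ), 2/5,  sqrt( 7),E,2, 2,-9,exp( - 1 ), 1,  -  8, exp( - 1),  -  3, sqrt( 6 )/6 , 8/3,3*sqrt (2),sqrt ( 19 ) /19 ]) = [-9,-8,- 3,sqrt( 19) /19,exp ( - 1), exp(-1 ), 2/5 , sqrt ( 6 ) /6,1,  2, 2,sqrt( 7),8/3,E,sqrt(13), 3*sqrt( 2 )]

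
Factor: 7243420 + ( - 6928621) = 3^1 * 104933^1 = 314799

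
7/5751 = 7/5751 = 0.00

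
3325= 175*19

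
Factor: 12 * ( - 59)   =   - 2^2*3^1*59^1 = - 708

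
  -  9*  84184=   -  757656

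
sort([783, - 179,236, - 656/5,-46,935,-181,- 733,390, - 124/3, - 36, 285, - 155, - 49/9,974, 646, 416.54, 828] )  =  [ - 733,-181,-179 ,-155,-656/5,-46, - 124/3, - 36,  -  49/9 , 236,285, 390,  416.54, 646, 783,828,  935, 974 ] 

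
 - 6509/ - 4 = 6509/4 = 1627.25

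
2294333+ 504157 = 2798490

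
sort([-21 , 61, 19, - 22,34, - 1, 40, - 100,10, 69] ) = [ - 100, - 22, - 21, - 1, 10,19, 34, 40, 61 , 69]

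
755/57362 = 755/57362 = 0.01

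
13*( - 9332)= - 121316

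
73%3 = 1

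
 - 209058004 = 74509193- 283567197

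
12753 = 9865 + 2888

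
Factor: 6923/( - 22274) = -23/74 = - 2^(-1)*23^1*37^( - 1)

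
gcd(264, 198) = 66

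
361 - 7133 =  - 6772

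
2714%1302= 110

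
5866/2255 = 5866/2255 = 2.60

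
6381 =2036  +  4345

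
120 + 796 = 916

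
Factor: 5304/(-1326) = - 2^2 = - 4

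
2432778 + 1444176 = 3876954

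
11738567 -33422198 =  - 21683631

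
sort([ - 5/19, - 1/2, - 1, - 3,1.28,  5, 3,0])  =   [ - 3, - 1, - 1/2, - 5/19,0,1.28,3, 5]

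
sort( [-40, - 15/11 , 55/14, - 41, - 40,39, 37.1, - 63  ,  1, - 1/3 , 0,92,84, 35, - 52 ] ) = [ - 63 , - 52, - 41, - 40, -40 ,  -  15/11,-1/3, 0,1, 55/14, 35,37.1, 39 , 84, 92]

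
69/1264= 69/1264 = 0.05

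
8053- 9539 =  - 1486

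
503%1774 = 503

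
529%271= 258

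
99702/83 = 1201 + 19/83=1201.23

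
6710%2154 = 248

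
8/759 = 8/759 = 0.01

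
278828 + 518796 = 797624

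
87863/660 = 133 + 83/660 = 133.13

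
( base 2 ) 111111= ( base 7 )120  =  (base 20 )33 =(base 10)63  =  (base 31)21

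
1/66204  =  1/66204 = 0.00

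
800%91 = 72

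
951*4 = 3804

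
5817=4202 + 1615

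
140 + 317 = 457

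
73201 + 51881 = 125082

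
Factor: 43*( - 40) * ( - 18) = 2^4*3^2*5^1*43^1 = 30960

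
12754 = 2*6377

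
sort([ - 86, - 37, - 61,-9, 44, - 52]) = [ - 86 ,  -  61,-52, - 37, - 9 , 44] 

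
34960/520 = 874/13 =67.23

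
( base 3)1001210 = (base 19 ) 22h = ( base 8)1411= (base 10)777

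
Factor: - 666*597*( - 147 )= 58447494 =2^1*3^4*7^2* 37^1*199^1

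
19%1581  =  19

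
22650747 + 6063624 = 28714371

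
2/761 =2/761 = 0.00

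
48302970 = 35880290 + 12422680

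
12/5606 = 6/2803 = 0.00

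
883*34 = 30022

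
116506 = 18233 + 98273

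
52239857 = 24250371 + 27989486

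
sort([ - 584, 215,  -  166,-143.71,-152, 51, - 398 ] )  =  [ - 584 ,-398, - 166, - 152, - 143.71,51,215]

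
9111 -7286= 1825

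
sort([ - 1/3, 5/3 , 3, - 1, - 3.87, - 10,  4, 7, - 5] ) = [ - 10, - 5, - 3.87 , - 1, - 1/3 , 5/3, 3,4, 7] 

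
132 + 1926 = 2058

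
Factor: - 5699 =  - 41^1 *139^1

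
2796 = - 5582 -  - 8378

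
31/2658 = 31/2658 = 0.01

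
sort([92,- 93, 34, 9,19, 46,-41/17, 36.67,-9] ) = [-93, - 9,-41/17,9,19, 34,36.67,  46,  92 ]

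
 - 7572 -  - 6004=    - 1568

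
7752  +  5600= 13352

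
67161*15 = 1007415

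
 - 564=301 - 865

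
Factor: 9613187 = 71^2 * 1907^1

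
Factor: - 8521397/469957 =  - 469957^ ( - 1) * 8521397^1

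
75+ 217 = 292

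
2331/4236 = 777/1412 = 0.55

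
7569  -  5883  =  1686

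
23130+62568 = 85698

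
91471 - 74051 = 17420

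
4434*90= 399060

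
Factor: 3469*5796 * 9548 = 191975181552 = 2^4*3^2*7^2*11^1 * 23^1*31^1*3469^1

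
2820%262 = 200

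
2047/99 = 20 + 67/99  =  20.68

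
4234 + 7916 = 12150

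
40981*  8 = 327848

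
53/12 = 4+5/12  =  4.42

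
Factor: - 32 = - 2^5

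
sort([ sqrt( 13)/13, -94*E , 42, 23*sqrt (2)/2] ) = [  -  94*E,  sqrt(13) /13,  23*sqrt( 2 )/2, 42 ]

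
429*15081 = 6469749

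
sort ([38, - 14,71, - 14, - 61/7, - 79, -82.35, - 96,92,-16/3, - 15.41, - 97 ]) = [-97, - 96, - 82.35,  -  79,-15.41, - 14, - 14,  -  61/7, - 16/3, 38,71 , 92 ] 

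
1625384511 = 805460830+819923681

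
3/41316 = 1/13772 = 0.00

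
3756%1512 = 732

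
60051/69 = 870  +  7/23= 870.30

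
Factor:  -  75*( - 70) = 5250 =2^1*3^1 * 5^3*7^1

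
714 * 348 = 248472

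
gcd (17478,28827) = 9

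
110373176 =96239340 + 14133836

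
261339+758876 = 1020215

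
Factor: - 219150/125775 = -974/559 =-2^1*13^(-1 )*43^( - 1 )*487^1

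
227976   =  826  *276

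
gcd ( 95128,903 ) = 1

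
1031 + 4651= 5682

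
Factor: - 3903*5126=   -20006778 = -2^1*3^1*11^1*233^1*1301^1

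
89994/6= 14999 = 14999.00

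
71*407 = 28897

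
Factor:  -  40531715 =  - 5^1 * 7^1* 397^1*  2917^1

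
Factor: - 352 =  - 2^5*11^1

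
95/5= 19 = 19.00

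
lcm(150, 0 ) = 0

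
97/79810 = 97/79810  =  0.00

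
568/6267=568/6267=0.09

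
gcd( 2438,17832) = 2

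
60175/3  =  20058 + 1/3=20058.33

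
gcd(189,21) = 21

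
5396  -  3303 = 2093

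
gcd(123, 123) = 123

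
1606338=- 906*( -1773 ) 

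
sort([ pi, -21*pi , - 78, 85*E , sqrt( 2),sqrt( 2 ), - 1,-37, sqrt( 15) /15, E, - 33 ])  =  [ - 78,  -  21*pi,  -  37,-33,- 1, sqrt(15)/15,sqrt(2 ) , sqrt( 2),  E,  pi, 85 * E] 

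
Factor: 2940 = 2^2* 3^1 *5^1 *7^2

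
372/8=46 + 1/2 = 46.50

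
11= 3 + 8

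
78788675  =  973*80975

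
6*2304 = 13824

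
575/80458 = 575/80458 = 0.01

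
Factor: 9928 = 2^3*17^1 *73^1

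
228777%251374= 228777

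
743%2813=743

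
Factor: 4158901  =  199^1*20899^1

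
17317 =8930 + 8387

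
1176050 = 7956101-6780051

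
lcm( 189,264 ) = 16632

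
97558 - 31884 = 65674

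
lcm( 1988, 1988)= 1988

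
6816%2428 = 1960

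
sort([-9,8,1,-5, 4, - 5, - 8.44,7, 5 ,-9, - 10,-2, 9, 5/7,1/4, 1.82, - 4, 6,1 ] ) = [ - 10,-9, -9,- 8.44,-5, - 5,-4, - 2,1/4,5/7,1,1,1.82,4,5,6,7,8 , 9 ]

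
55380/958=57+387/479 = 57.81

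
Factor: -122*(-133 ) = 16226=2^1*7^1*19^1*61^1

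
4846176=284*17064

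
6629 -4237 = 2392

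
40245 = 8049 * 5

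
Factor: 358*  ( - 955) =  - 341890 = - 2^1 * 5^1*179^1 * 191^1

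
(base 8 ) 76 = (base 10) 62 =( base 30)22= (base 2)111110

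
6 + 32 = 38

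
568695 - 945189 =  - 376494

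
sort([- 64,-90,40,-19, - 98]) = [-98,-90,-64,-19,40 ]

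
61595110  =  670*91933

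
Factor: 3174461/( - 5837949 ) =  - 3^( - 2 )*13^(-1 )*17^1*41^( - 1) * 1217^(- 1)*186733^1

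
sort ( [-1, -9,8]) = [ - 9,  -  1,8 ]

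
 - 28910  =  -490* 59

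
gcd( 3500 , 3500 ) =3500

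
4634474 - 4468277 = 166197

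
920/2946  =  460/1473 = 0.31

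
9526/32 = 297 + 11/16 =297.69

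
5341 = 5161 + 180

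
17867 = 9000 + 8867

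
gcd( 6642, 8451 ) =27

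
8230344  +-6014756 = 2215588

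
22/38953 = 22/38953 = 0.00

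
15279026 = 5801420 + 9477606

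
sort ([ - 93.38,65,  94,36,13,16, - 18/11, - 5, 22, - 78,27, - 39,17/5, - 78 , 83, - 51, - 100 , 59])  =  [ - 100 , - 93.38, - 78, -78 , - 51, - 39, - 5, - 18/11,17/5,13,16, 22,27,36,59 , 65,83,  94]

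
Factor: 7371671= 619^1*11909^1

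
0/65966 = 0 = 0.00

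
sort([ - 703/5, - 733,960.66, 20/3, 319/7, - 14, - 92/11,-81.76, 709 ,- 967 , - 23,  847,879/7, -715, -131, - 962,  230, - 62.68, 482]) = [ -967, - 962, -733, - 715, - 703/5, - 131, - 81.76, - 62.68, - 23, - 14, -92/11, 20/3,319/7,  879/7,  230, 482,709,847, 960.66 ] 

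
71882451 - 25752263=46130188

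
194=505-311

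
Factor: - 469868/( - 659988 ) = 3^( -5)*173^1 = 173/243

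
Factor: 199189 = 17^1*11717^1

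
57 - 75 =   -  18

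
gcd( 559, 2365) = 43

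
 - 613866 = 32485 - 646351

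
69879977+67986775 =137866752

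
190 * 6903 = 1311570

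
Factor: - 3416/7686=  - 4/9 = - 2^2 *3^( - 2)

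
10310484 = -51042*( - 202 ) 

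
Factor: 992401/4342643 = 83^ ( - 1 )*311^1*3191^1 *52321^(-1)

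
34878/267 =11626/89=130.63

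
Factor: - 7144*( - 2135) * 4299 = 2^3 * 3^1*5^1 * 7^1*19^1*47^1 * 61^1*1433^1=65570239560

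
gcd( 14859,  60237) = 9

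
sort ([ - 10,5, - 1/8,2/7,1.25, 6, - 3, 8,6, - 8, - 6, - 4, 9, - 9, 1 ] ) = [-10, - 9,  -  8,-6,-4, - 3,  -  1/8,2/7, 1 , 1.25,5,  6, 6, 8, 9] 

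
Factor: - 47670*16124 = -2^3*3^1*5^1*7^1*29^1 * 139^1*227^1 = - 768631080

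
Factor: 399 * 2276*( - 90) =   -  81731160 = -2^3*3^3*5^1*7^1*19^1 * 569^1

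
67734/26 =2605  +  2/13 = 2605.15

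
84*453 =38052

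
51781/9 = 51781/9= 5753.44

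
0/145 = 0 = 0.00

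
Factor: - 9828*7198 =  - 2^3*3^3*7^1*13^1*59^1*61^1 = - 70741944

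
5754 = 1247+4507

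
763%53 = 21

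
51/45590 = 51/45590 = 0.00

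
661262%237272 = 186718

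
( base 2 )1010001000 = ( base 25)10N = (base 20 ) 1C8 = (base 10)648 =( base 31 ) ks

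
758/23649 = 758/23649= 0.03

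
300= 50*6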